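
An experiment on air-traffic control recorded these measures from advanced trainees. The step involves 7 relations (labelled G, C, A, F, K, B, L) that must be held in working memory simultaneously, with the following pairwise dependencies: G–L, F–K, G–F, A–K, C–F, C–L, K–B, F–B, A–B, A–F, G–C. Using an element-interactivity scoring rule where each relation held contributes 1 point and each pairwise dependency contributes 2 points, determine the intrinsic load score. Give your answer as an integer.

29

Count of relations held simultaneously: 7.
Count of pairwise dependencies listed: 11.
Element contribution: 7 × 1 = 7.
Interaction contribution: 11 × 2 = 22.
Intrinsic load = 7 + 22 = 29.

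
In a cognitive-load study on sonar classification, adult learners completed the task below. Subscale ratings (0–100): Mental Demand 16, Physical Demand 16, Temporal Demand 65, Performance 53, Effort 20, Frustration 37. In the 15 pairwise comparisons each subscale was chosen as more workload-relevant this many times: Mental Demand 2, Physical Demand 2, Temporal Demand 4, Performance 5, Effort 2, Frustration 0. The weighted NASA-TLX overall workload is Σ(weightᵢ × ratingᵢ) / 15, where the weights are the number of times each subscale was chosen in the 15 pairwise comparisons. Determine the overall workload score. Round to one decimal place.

41.9

The tallies are the weights (they sum to 15).
Weighted sum = 2·16 + 2·16 + 4·65 + 5·53 + 2·20 + 0·37
            = 32 + 32 + 260 + 265 + 40 + 0 = 629.
Overall workload = 629 / 15 = 41.9333 ≈ 41.9.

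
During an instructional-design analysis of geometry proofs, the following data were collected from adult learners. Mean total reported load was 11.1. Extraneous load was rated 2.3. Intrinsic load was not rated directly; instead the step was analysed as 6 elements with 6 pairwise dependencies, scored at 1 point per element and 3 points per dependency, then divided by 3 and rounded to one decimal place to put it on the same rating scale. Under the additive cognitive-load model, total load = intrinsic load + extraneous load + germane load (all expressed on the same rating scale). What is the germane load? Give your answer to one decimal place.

Intrinsic (element-interactivity): (6 × 1 + 6 × 3) / 3 = 24 / 3 = 8.0000 → 8.0.
germane load = total − intrinsic − extraneous
             = 11.1 − 8.0 − 2.3 = 0.8.

0.8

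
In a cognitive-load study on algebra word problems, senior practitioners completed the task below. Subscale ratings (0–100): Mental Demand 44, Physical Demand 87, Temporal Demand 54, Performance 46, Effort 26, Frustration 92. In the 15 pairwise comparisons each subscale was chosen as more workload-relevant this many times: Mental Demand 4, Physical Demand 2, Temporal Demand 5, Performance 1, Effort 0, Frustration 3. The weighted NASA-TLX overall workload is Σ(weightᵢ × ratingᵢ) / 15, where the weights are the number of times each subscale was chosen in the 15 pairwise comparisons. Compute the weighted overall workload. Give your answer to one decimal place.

62.8

The tallies are the weights (they sum to 15).
Weighted sum = 4·44 + 2·87 + 5·54 + 1·46 + 0·26 + 3·92
            = 176 + 174 + 270 + 46 + 0 + 276 = 942.
Overall workload = 942 / 15 = 62.8000 ≈ 62.8.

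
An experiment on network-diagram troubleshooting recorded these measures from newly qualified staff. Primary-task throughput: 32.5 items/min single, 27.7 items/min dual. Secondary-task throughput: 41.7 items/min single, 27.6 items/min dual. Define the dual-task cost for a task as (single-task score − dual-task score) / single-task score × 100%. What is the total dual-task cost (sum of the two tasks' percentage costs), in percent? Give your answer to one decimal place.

Primary cost = (32.5 − 27.7) / 32.5 × 100% = 14.7692%.
Secondary cost = (41.7 − 27.6) / 41.7 × 100% = 33.8129%.
Total = 14.7692% + 33.8129% = 48.5821% ≈ 48.6%.

48.6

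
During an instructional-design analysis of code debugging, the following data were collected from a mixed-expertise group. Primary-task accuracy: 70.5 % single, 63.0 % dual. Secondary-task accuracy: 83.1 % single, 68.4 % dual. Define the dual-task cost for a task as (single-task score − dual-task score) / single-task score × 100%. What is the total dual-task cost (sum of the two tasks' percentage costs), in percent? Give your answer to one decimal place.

Primary cost = (70.5 − 63.0) / 70.5 × 100% = 10.6383%.
Secondary cost = (83.1 − 68.4) / 83.1 × 100% = 17.6895%.
Total = 10.6383% + 17.6895% = 28.3278% ≈ 28.3%.

28.3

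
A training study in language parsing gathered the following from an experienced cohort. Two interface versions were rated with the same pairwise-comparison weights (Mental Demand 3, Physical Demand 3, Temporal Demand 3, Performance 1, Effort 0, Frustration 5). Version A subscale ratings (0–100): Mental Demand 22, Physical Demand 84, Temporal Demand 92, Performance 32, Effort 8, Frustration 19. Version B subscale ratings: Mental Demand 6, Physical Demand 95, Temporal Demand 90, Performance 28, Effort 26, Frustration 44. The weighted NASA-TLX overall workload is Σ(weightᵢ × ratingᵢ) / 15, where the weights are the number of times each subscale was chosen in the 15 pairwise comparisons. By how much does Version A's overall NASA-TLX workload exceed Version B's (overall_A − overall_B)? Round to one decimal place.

Version A weighted sum = 3·22 + 3·84 + 3·92 + 1·32 + 0·8 + 5·19 = 66 + 252 + 276 + 32 + 0 + 95 = 721; overall_A = 721/15 = 48.0667.
Version B weighted sum = 3·6 + 3·95 + 3·90 + 1·28 + 0·26 + 5·44 = 18 + 285 + 270 + 28 + 0 + 220 = 821; overall_B = 821/15 = 54.7333.
Difference = 48.0667 − 54.7333 = -6.6666 ≈ -6.7.

-6.7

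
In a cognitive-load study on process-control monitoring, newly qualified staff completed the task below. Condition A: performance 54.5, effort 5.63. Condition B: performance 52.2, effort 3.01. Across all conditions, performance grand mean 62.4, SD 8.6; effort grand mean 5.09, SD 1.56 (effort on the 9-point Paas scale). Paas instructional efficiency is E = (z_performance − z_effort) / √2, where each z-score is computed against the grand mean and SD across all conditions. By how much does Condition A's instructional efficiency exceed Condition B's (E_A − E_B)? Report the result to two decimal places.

-1.00

Condition A: z_P = (54.5 − 62.4)/8.6 = -0.9186; z_E = (5.63 − 5.09)/1.56 = 0.3462; E_A = (-0.9186 − 0.3462)/√2 = -0.8943.
Condition B: z_P = (52.2 − 62.4)/8.6 = -1.1860; z_E = (3.01 − 5.09)/1.56 = -1.3333; E_B = (-1.1860 − (-1.3333))/√2 = 0.1042.
E_A − E_B = -0.8943 − 0.1042 = -0.9985 ≈ -1.00.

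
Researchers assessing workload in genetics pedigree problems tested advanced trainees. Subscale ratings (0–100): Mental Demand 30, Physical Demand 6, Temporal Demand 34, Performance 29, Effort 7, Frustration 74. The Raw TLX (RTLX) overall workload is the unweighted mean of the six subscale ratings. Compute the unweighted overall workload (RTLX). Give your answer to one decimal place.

30.0

Sum of ratings = 30 + 6 + 34 + 29 + 7 + 74 = 180.
RTLX = 180 / 6 = 30.0000 ≈ 30.0.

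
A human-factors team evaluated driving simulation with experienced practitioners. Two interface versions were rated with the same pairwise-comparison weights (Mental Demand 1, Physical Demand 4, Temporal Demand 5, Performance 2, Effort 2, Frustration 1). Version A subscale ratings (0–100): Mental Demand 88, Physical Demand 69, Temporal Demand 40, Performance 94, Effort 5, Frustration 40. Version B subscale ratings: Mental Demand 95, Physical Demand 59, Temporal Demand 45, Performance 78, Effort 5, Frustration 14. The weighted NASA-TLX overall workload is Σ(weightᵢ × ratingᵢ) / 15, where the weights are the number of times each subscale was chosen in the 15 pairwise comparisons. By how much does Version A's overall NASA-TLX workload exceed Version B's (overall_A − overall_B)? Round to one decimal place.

Version A weighted sum = 1·88 + 4·69 + 5·40 + 2·94 + 2·5 + 1·40 = 88 + 276 + 200 + 188 + 10 + 40 = 802; overall_A = 802/15 = 53.4667.
Version B weighted sum = 1·95 + 4·59 + 5·45 + 2·78 + 2·5 + 1·14 = 95 + 236 + 225 + 156 + 10 + 14 = 736; overall_B = 736/15 = 49.0667.
Difference = 53.4667 − 49.0667 = 4.4000 ≈ 4.4.

4.4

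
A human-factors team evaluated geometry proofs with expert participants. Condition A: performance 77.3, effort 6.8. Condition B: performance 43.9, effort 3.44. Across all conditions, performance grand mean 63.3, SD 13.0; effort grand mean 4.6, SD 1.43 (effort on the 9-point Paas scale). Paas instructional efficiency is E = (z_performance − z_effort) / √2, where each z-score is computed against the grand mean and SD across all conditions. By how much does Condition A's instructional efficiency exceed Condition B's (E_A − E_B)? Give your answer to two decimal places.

Condition A: z_P = (77.3 − 63.3)/13.0 = 1.0769; z_E = (6.8 − 4.6)/1.43 = 1.5385; E_A = (1.0769 − 1.5385)/√2 = -0.3264.
Condition B: z_P = (43.9 − 63.3)/13.0 = -1.4923; z_E = (3.44 − 4.6)/1.43 = -0.8112; E_B = (-1.4923 − (-0.8112))/√2 = -0.4816.
E_A − E_B = -0.3264 − (-0.4816) = 0.1552 ≈ 0.16.

0.16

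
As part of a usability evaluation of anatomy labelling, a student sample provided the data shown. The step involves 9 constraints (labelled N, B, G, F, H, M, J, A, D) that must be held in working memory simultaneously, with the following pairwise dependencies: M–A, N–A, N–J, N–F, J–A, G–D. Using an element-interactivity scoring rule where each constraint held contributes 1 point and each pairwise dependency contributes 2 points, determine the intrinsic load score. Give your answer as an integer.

21

Count of constraints held simultaneously: 9.
Count of pairwise dependencies listed: 6.
Element contribution: 9 × 1 = 9.
Interaction contribution: 6 × 2 = 12.
Intrinsic load = 9 + 12 = 21.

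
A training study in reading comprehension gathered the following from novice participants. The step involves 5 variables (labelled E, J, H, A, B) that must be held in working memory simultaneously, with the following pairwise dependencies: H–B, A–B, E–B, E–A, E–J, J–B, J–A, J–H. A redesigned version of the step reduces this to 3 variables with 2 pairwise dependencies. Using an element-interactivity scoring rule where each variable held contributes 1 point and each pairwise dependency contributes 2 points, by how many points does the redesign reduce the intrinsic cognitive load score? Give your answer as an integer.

Original: 5 × 1 + 8 × 2 = 5 + 16 = 21.
Redesigned: 3 × 1 + 2 × 2 = 3 + 4 = 7.
Reduction = 21 − 7 = 14.

14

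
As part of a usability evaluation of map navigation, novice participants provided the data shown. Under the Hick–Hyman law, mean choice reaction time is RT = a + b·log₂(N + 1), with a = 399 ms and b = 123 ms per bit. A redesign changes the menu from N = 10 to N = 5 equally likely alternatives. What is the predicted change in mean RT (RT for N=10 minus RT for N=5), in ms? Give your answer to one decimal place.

RT(10) = 399 + 123·log₂(11) = 399 + 123·3.4594 = 824.5062 ms.
RT(5) = 399 + 123·log₂(6) = 399 + 123·2.5850 = 716.9550 ms.
Difference = 824.5062 − 716.9550 = 107.5512 ≈ 107.6 ms.

107.6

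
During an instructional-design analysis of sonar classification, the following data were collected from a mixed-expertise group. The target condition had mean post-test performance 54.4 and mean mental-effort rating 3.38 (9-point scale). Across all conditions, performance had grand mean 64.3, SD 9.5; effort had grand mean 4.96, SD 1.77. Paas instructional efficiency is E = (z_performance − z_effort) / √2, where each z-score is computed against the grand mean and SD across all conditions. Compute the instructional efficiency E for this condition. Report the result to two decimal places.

-0.11

z_performance = (54.4 − 64.3) / 9.5 = -9.9000 / 9.5 = -1.0421.
z_effort = (3.38 − 4.96) / 1.77 = -1.5800 / 1.77 = -0.8927.
z_P − z_E = -1.0421 − (-0.8927) = -0.1494.
E = -0.1494 / √2 = -0.1494 / 1.41421 = -0.1056 ≈ -0.11.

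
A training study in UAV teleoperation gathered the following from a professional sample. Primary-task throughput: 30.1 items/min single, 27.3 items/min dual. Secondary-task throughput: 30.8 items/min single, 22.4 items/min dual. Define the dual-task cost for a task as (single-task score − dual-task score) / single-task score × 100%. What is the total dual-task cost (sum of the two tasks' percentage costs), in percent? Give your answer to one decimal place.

36.6

Primary cost = (30.1 − 27.3) / 30.1 × 100% = 9.3023%.
Secondary cost = (30.8 − 22.4) / 30.8 × 100% = 27.2727%.
Total = 9.3023% + 27.2727% = 36.5750% ≈ 36.6%.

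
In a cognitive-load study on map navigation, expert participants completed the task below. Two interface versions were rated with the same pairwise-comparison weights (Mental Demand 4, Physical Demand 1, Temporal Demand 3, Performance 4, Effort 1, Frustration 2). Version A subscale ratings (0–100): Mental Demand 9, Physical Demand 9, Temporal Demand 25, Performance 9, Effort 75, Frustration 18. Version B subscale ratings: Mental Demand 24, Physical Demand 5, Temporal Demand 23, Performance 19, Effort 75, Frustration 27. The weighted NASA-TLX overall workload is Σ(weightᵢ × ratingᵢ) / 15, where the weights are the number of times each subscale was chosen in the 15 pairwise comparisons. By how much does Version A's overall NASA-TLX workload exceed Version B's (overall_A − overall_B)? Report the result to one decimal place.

Version A weighted sum = 4·9 + 1·9 + 3·25 + 4·9 + 1·75 + 2·18 = 36 + 9 + 75 + 36 + 75 + 36 = 267; overall_A = 267/15 = 17.8000.
Version B weighted sum = 4·24 + 1·5 + 3·23 + 4·19 + 1·75 + 2·27 = 96 + 5 + 69 + 76 + 75 + 54 = 375; overall_B = 375/15 = 25.0000.
Difference = 17.8000 − 25.0000 = -7.2000 ≈ -7.2.

-7.2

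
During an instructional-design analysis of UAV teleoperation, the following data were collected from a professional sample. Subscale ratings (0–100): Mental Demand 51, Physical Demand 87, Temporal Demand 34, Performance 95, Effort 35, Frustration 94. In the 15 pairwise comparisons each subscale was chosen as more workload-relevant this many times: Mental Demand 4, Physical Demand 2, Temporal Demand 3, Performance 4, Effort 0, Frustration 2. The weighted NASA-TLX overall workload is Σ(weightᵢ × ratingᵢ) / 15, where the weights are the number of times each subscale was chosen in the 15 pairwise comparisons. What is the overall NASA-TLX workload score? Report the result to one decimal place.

The tallies are the weights (they sum to 15).
Weighted sum = 4·51 + 2·87 + 3·34 + 4·95 + 0·35 + 2·94
            = 204 + 174 + 102 + 380 + 0 + 188 = 1048.
Overall workload = 1048 / 15 = 69.8667 ≈ 69.9.

69.9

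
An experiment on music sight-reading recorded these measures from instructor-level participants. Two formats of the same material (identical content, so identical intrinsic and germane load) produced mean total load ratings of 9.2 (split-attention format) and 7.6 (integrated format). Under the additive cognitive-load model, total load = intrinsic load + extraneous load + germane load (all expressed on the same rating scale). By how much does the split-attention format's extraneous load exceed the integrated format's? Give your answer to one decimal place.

1.6

Intrinsic and germane load are equal across formats, so the difference in total load equals the difference in extraneous load.
Extraneous-load difference = 9.2 − 7.6 = 1.6.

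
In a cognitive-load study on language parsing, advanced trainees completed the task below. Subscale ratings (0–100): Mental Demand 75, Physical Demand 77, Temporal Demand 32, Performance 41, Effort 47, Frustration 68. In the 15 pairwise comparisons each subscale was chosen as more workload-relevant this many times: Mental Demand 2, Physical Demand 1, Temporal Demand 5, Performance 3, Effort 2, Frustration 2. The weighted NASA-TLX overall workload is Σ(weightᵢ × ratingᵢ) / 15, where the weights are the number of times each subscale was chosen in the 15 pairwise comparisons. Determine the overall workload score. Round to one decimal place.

The tallies are the weights (they sum to 15).
Weighted sum = 2·75 + 1·77 + 5·32 + 3·41 + 2·47 + 2·68
            = 150 + 77 + 160 + 123 + 94 + 136 = 740.
Overall workload = 740 / 15 = 49.3333 ≈ 49.3.

49.3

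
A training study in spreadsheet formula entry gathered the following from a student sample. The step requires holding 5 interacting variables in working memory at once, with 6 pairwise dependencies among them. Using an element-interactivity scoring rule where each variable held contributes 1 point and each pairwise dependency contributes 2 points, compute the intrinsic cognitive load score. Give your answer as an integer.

17

Element contribution: 5 × 1 = 5.
Interaction contribution: 6 × 2 = 12.
Intrinsic load = 5 + 12 = 17.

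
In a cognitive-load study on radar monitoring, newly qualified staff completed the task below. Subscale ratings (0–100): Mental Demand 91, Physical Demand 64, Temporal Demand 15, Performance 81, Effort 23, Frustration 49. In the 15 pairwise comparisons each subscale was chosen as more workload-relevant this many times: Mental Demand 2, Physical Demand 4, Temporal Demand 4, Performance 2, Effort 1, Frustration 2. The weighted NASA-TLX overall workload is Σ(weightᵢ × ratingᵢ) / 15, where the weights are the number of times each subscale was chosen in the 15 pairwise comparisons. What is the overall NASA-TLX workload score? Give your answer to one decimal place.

52.1

The tallies are the weights (they sum to 15).
Weighted sum = 2·91 + 4·64 + 4·15 + 2·81 + 1·23 + 2·49
            = 182 + 256 + 60 + 162 + 23 + 98 = 781.
Overall workload = 781 / 15 = 52.0667 ≈ 52.1.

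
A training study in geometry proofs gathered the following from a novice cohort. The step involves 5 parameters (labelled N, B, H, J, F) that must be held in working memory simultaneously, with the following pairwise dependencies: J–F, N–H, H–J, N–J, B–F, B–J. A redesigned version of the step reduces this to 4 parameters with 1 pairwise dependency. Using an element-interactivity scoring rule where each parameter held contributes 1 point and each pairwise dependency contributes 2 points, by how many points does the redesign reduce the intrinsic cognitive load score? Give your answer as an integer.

11

Original: 5 × 1 + 6 × 2 = 5 + 12 = 17.
Redesigned: 4 × 1 + 1 × 2 = 4 + 2 = 6.
Reduction = 17 − 6 = 11.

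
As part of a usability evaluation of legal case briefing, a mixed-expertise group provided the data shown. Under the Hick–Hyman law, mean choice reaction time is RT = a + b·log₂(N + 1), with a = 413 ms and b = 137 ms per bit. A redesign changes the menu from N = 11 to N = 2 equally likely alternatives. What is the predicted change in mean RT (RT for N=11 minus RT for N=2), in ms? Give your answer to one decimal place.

RT(11) = 413 + 137·log₂(12) = 413 + 137·3.5850 = 904.1450 ms.
RT(2) = 413 + 137·log₂(3) = 413 + 137·1.5850 = 630.1450 ms.
Difference = 904.1450 − 630.1450 = 274.0000 ≈ 274.0 ms.

274.0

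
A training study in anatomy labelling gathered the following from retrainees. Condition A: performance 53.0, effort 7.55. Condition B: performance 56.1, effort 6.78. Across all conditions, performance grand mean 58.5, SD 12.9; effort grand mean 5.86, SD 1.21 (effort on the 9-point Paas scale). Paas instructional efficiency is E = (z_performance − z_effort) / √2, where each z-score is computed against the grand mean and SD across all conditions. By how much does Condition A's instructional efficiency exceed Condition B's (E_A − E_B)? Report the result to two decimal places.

Condition A: z_P = (53.0 − 58.5)/12.9 = -0.4264; z_E = (7.55 − 5.86)/1.21 = 1.3967; E_A = (-0.4264 − 1.3967)/√2 = -1.2891.
Condition B: z_P = (56.1 − 58.5)/12.9 = -0.1860; z_E = (6.78 − 5.86)/1.21 = 0.7603; E_B = (-0.1860 − 0.7603)/√2 = -0.6691.
E_A − E_B = -1.2891 − (-0.6691) = -0.6200 ≈ -0.62.

-0.62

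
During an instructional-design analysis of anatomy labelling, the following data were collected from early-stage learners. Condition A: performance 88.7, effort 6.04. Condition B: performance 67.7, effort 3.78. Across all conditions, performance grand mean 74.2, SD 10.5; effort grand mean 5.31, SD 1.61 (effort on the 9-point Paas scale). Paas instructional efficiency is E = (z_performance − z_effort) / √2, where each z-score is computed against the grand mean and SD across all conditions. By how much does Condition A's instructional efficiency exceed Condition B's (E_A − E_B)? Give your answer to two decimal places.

0.42

Condition A: z_P = (88.7 − 74.2)/10.5 = 1.3810; z_E = (6.04 − 5.31)/1.61 = 0.4534; E_A = (1.3810 − 0.4534)/√2 = 0.6559.
Condition B: z_P = (67.7 − 74.2)/10.5 = -0.6190; z_E = (3.78 − 5.31)/1.61 = -0.9503; E_B = (-0.6190 − (-0.9503))/√2 = 0.2343.
E_A − E_B = 0.6559 − 0.2343 = 0.4216 ≈ 0.42.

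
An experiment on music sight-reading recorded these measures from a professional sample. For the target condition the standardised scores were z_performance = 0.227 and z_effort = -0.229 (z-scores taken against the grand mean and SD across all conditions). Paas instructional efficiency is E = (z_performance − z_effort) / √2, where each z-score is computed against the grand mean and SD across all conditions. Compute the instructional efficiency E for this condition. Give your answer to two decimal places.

0.32

z_P − z_E = 0.227 − (-0.229) = 0.4560.
E = 0.4560 / √2 = 0.4560 / 1.41421 = 0.3224 ≈ 0.32.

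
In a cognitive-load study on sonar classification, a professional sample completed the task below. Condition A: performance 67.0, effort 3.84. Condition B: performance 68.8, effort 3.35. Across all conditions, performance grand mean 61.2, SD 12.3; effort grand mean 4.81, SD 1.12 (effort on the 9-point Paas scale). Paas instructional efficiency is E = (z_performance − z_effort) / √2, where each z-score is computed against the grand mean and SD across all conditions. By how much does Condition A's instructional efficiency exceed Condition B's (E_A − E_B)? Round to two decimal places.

-0.41

Condition A: z_P = (67.0 − 61.2)/12.3 = 0.4715; z_E = (3.84 − 4.81)/1.12 = -0.8661; E_A = (0.4715 − (-0.8661))/√2 = 0.9458.
Condition B: z_P = (68.8 − 61.2)/12.3 = 0.6179; z_E = (3.35 − 4.81)/1.12 = -1.3036; E_B = (0.6179 − (-1.3036))/√2 = 1.3587.
E_A − E_B = 0.9458 − 1.3587 = -0.4129 ≈ -0.41.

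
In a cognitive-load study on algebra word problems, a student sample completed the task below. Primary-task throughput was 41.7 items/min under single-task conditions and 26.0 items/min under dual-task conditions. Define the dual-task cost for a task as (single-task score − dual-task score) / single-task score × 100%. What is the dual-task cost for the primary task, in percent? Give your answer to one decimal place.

37.6

Cost = (41.7 − 26.0) / 41.7 × 100%
     = 15.7000 / 41.7 × 100% = 37.6499%.
≈ 37.6%.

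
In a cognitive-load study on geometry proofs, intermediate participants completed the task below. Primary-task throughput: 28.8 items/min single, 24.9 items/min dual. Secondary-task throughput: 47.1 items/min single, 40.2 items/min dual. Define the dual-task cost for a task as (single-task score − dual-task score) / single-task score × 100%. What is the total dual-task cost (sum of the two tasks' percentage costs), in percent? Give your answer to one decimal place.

28.2

Primary cost = (28.8 − 24.9) / 28.8 × 100% = 13.5417%.
Secondary cost = (47.1 − 40.2) / 47.1 × 100% = 14.6497%.
Total = 13.5417% + 14.6497% = 28.1914% ≈ 28.2%.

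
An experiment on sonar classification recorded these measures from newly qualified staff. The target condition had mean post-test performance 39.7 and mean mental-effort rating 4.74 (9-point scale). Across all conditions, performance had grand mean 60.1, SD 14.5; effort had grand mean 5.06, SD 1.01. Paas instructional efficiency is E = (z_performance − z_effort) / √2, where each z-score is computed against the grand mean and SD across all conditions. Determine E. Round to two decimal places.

z_performance = (39.7 − 60.1) / 14.5 = -20.4000 / 14.5 = -1.4069.
z_effort = (4.74 − 5.06) / 1.01 = -0.3200 / 1.01 = -0.3168.
z_P − z_E = -1.4069 − (-0.3168) = -1.0901.
E = -1.0901 / √2 = -1.0901 / 1.41421 = -0.7708 ≈ -0.77.

-0.77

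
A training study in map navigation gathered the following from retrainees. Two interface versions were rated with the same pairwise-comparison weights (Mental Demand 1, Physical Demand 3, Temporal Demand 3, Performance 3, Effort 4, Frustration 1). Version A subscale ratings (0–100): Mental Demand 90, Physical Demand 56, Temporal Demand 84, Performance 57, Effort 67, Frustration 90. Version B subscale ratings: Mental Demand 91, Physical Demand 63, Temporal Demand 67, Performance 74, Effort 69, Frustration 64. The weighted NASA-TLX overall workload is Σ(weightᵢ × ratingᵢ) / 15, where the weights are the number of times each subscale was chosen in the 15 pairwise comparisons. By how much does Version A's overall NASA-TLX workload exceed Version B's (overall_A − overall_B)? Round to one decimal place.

-0.3

Version A weighted sum = 1·90 + 3·56 + 3·84 + 3·57 + 4·67 + 1·90 = 90 + 168 + 252 + 171 + 268 + 90 = 1039; overall_A = 1039/15 = 69.2667.
Version B weighted sum = 1·91 + 3·63 + 3·67 + 3·74 + 4·69 + 1·64 = 91 + 189 + 201 + 222 + 276 + 64 = 1043; overall_B = 1043/15 = 69.5333.
Difference = 69.2667 − 69.5333 = -0.2666 ≈ -0.3.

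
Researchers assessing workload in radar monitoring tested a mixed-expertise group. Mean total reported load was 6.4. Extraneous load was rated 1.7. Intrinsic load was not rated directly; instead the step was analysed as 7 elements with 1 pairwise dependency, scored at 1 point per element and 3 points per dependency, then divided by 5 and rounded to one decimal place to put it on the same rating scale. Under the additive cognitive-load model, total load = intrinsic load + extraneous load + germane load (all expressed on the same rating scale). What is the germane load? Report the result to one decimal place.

Intrinsic (element-interactivity): (7 × 1 + 1 × 3) / 5 = 10 / 5 = 2.0000 → 2.0.
germane load = total − intrinsic − extraneous
             = 6.4 − 2.0 − 1.7 = 2.7.

2.7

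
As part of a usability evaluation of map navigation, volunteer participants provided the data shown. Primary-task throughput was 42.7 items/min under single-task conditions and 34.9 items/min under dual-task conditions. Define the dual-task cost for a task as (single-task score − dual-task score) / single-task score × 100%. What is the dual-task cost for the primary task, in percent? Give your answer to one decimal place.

18.3

Cost = (42.7 − 34.9) / 42.7 × 100%
     = 7.8000 / 42.7 × 100% = 18.2670%.
≈ 18.3%.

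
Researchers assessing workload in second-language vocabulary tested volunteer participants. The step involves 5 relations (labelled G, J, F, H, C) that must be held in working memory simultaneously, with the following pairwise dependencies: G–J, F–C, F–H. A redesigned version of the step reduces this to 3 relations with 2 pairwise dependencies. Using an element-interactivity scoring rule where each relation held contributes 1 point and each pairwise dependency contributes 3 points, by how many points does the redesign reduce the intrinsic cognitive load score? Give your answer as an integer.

5

Original: 5 × 1 + 3 × 3 = 5 + 9 = 14.
Redesigned: 3 × 1 + 2 × 3 = 3 + 6 = 9.
Reduction = 14 − 9 = 5.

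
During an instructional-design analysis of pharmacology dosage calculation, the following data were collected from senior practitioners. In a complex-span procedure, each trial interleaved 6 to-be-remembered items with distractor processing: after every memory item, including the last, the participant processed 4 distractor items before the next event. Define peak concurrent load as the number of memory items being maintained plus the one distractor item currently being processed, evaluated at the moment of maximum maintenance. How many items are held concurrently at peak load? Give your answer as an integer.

Maintenance is greatest during the distractor(s) after memory item 6: all 6 memory items are being held.
One distractor item is concurrently being processed.
Peak concurrent load = 6 + 1 = 7 items.

7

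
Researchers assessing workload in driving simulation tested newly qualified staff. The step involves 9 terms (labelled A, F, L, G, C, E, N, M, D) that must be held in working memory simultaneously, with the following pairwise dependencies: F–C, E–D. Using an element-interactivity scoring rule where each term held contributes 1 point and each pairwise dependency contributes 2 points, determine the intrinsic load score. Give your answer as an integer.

Count of terms held simultaneously: 9.
Count of pairwise dependencies listed: 2.
Element contribution: 9 × 1 = 9.
Interaction contribution: 2 × 2 = 4.
Intrinsic load = 9 + 4 = 13.

13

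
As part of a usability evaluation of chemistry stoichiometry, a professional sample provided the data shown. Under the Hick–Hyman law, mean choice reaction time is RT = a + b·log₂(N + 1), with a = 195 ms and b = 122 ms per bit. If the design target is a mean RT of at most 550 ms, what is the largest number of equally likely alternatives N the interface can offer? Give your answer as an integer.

6

Set 195 + 122·log₂(N + 1) ≤ 550.
log₂(N + 1) ≤ (550 − 195) / 122 = 2.9098.
N + 1 ≤ 2^2.9098 = 7.5151.
N ≤ 6.5151, so the largest integer N is 6.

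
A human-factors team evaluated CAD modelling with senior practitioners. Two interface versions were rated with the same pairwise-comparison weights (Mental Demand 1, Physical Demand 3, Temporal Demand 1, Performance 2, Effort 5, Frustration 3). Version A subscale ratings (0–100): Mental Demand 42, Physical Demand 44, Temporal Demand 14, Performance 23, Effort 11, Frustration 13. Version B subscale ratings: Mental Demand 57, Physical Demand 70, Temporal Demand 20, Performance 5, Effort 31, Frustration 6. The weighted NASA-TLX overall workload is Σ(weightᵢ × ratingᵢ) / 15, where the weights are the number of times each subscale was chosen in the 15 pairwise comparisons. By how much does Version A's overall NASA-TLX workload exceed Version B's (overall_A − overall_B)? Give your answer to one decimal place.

Version A weighted sum = 1·42 + 3·44 + 1·14 + 2·23 + 5·11 + 3·13 = 42 + 132 + 14 + 46 + 55 + 39 = 328; overall_A = 328/15 = 21.8667.
Version B weighted sum = 1·57 + 3·70 + 1·20 + 2·5 + 5·31 + 3·6 = 57 + 210 + 20 + 10 + 155 + 18 = 470; overall_B = 470/15 = 31.3333.
Difference = 21.8667 − 31.3333 = -9.4666 ≈ -9.5.

-9.5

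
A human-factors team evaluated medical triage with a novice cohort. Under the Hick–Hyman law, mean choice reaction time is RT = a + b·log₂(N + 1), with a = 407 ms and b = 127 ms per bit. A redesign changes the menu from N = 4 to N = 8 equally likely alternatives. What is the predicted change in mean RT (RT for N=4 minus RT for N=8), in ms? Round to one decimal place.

-107.7

RT(4) = 407 + 127·log₂(5) = 407 + 127·2.3219 = 701.8813 ms.
RT(8) = 407 + 127·log₂(9) = 407 + 127·3.1699 = 809.5773 ms.
Difference = 701.8813 − 809.5773 = -107.6960 ≈ -107.7 ms.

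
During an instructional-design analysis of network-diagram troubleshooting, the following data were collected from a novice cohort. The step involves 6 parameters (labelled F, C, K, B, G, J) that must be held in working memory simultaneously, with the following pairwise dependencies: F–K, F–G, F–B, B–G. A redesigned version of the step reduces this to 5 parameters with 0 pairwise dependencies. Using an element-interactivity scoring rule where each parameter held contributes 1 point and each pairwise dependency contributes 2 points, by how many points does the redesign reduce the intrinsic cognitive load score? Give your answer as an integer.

9

Original: 6 × 1 + 4 × 2 = 6 + 8 = 14.
Redesigned: 5 × 1 + 0 × 2 = 5 + 0 = 5.
Reduction = 14 − 5 = 9.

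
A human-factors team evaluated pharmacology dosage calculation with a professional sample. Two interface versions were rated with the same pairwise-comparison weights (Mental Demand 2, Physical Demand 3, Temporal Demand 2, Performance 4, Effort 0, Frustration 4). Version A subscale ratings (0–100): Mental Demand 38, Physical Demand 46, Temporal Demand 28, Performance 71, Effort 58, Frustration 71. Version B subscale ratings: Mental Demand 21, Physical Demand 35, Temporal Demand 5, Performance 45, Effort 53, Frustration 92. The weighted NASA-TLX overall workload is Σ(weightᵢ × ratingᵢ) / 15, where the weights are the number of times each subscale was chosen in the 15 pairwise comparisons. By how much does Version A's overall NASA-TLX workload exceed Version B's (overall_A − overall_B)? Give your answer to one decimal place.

8.9

Version A weighted sum = 2·38 + 3·46 + 2·28 + 4·71 + 0·58 + 4·71 = 76 + 138 + 56 + 284 + 0 + 284 = 838; overall_A = 838/15 = 55.8667.
Version B weighted sum = 2·21 + 3·35 + 2·5 + 4·45 + 0·53 + 4·92 = 42 + 105 + 10 + 180 + 0 + 368 = 705; overall_B = 705/15 = 47.0000.
Difference = 55.8667 − 47.0000 = 8.8667 ≈ 8.9.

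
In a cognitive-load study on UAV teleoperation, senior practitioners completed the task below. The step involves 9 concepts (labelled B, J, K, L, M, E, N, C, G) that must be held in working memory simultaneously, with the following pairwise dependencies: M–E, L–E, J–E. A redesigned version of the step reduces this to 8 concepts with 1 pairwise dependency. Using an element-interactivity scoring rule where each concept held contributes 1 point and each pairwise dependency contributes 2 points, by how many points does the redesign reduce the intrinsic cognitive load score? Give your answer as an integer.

5

Original: 9 × 1 + 3 × 2 = 9 + 6 = 15.
Redesigned: 8 × 1 + 1 × 2 = 8 + 2 = 10.
Reduction = 15 − 10 = 5.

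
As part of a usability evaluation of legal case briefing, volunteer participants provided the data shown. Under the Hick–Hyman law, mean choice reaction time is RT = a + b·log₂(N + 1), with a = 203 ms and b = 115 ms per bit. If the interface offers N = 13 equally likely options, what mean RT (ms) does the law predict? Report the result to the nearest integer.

641

log₂(13 + 1) = log₂(14) = 3.8074.
RT = 203 + 115 × 3.8074 = 203 + 437.8510 = 640.8510 ms.
≈ 641 ms.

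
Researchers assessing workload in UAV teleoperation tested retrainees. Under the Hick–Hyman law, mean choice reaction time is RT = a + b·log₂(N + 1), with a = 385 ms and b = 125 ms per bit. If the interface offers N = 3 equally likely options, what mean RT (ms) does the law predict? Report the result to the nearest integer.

log₂(3 + 1) = log₂(4) = 2.0000.
RT = 385 + 125 × 2.0000 = 385 + 250.0000 = 635.0000 ms.
≈ 635 ms.

635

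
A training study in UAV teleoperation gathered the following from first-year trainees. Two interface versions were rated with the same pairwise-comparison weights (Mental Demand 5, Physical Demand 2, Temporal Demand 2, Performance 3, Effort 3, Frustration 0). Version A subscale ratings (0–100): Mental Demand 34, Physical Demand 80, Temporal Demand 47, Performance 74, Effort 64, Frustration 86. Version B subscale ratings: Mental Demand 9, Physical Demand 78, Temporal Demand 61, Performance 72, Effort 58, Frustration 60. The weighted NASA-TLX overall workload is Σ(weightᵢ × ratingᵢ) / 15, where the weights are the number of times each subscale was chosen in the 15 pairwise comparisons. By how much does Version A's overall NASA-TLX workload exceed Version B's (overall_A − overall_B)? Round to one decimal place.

Version A weighted sum = 5·34 + 2·80 + 2·47 + 3·74 + 3·64 + 0·86 = 170 + 160 + 94 + 222 + 192 + 0 = 838; overall_A = 838/15 = 55.8667.
Version B weighted sum = 5·9 + 2·78 + 2·61 + 3·72 + 3·58 + 0·60 = 45 + 156 + 122 + 216 + 174 + 0 = 713; overall_B = 713/15 = 47.5333.
Difference = 55.8667 − 47.5333 = 8.3334 ≈ 8.3.

8.3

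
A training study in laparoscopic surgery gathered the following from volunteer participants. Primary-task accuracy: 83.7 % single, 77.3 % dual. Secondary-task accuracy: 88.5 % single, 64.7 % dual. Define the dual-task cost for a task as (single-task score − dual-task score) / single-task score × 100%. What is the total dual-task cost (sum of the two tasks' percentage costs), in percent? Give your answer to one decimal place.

34.5

Primary cost = (83.7 − 77.3) / 83.7 × 100% = 7.6464%.
Secondary cost = (88.5 − 64.7) / 88.5 × 100% = 26.8927%.
Total = 7.6464% + 26.8927% = 34.5391% ≈ 34.5%.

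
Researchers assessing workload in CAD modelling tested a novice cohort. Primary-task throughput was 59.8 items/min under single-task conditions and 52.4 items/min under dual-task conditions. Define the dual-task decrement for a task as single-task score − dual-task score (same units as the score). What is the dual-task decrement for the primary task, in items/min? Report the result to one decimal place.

Decrement = 59.8 − 52.4 = 7.4000 items/min ≈ 7.4 items/min.

7.4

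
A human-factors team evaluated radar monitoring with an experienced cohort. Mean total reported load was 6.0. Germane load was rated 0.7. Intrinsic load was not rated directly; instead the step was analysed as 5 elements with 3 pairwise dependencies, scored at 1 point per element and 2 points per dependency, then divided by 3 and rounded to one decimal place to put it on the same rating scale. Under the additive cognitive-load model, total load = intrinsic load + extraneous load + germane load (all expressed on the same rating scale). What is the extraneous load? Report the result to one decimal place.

1.6

Intrinsic (element-interactivity): (5 × 1 + 3 × 2) / 3 = 11 / 3 = 3.6667 → 3.7.
extraneous load = total − intrinsic − germane
             = 6.0 − 3.7 − 0.7 = 1.6.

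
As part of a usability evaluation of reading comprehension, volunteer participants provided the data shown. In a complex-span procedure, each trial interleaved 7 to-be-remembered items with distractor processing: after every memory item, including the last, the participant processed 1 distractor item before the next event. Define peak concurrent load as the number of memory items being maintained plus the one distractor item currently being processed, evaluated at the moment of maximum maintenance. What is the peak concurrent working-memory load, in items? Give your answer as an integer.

Maintenance is greatest during the distractor(s) after memory item 7: all 7 memory items are being held.
One distractor item is concurrently being processed.
Peak concurrent load = 7 + 1 = 8 items.

8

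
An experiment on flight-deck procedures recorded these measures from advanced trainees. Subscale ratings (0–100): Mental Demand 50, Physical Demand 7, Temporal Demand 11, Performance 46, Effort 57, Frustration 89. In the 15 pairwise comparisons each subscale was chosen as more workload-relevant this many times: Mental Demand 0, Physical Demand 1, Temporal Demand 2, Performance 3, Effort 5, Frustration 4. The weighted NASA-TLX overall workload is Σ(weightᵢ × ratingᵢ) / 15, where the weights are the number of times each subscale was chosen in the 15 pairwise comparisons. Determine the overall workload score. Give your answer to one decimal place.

53.9

The tallies are the weights (they sum to 15).
Weighted sum = 0·50 + 1·7 + 2·11 + 3·46 + 5·57 + 4·89
            = 0 + 7 + 22 + 138 + 285 + 356 = 808.
Overall workload = 808 / 15 = 53.8667 ≈ 53.9.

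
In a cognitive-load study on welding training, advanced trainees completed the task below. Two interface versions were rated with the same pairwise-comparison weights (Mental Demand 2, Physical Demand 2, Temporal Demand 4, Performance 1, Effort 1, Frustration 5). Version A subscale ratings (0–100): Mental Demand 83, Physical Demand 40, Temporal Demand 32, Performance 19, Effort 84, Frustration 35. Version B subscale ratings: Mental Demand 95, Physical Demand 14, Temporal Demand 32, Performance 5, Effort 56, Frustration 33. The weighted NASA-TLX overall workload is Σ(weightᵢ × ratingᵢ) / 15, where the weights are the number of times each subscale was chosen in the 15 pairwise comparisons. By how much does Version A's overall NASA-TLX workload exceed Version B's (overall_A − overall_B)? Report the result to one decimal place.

5.3

Version A weighted sum = 2·83 + 2·40 + 4·32 + 1·19 + 1·84 + 5·35 = 166 + 80 + 128 + 19 + 84 + 175 = 652; overall_A = 652/15 = 43.4667.
Version B weighted sum = 2·95 + 2·14 + 4·32 + 1·5 + 1·56 + 5·33 = 190 + 28 + 128 + 5 + 56 + 165 = 572; overall_B = 572/15 = 38.1333.
Difference = 43.4667 − 38.1333 = 5.3334 ≈ 5.3.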